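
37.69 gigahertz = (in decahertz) 3.769e+09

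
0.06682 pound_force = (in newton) 0.2972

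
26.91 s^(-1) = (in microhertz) 2.691e+07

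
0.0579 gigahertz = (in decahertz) 5.79e+06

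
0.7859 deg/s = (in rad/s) 0.01372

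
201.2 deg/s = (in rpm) 33.53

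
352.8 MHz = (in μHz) 3.528e+14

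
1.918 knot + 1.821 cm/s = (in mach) 0.002951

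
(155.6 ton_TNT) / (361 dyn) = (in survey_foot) 5.917e+14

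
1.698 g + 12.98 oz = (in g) 369.7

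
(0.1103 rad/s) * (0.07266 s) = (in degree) 0.4592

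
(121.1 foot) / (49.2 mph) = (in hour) 0.0004662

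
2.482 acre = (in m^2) 1.004e+04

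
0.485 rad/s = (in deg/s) 27.79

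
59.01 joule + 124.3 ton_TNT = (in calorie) 1.243e+11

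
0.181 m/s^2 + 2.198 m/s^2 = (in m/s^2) 2.379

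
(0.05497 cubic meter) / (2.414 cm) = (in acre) 0.0005627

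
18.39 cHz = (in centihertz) 18.39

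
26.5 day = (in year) 0.0726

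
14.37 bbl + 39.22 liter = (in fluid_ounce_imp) 8.179e+04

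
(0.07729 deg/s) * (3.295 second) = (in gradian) 0.283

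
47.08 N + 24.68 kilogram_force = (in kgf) 29.48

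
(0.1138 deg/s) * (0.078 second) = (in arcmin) 0.5326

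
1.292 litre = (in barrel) 0.008126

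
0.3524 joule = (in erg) 3.524e+06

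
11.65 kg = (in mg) 1.165e+07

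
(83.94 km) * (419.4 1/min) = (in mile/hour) 1.313e+06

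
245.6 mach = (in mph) 1.871e+05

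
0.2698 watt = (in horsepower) 0.0003618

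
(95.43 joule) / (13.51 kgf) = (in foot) 2.363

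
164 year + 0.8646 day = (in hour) 1.437e+06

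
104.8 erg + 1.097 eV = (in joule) 1.048e-05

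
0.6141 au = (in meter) 9.187e+10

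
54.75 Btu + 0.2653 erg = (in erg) 5.776e+11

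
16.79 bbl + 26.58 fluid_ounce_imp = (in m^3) 2.67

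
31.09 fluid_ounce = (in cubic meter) 0.0009194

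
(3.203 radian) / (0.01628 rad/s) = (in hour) 0.05465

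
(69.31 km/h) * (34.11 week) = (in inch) 1.564e+10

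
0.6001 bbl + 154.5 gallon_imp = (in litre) 797.8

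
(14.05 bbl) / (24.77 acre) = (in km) 2.228e-08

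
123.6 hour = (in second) 4.45e+05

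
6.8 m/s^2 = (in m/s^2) 6.8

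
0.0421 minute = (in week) 4.177e-06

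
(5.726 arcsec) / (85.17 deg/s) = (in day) 2.161e-10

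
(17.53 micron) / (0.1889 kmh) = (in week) 5.524e-10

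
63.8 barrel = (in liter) 1.014e+04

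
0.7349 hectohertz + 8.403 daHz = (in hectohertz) 1.575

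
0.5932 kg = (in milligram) 5.932e+05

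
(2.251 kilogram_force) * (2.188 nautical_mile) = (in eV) 5.583e+23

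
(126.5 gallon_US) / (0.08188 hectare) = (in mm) 0.5848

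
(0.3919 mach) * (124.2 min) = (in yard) 1.087e+06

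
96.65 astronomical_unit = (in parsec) 0.0004686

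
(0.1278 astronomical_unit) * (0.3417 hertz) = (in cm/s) 6.533e+11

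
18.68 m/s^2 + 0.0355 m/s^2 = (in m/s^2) 18.72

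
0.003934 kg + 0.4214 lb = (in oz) 6.881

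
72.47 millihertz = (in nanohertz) 7.247e+07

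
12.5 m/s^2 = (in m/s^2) 12.5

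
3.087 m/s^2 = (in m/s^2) 3.087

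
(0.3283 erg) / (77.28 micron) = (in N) 0.0004248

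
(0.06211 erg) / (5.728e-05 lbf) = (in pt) 0.0691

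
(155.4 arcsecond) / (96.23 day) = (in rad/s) 9.062e-11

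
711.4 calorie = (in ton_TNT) 7.114e-07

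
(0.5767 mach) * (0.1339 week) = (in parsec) 5.154e-10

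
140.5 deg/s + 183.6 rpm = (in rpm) 207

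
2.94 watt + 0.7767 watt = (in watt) 3.717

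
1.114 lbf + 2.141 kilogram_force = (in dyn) 2.595e+06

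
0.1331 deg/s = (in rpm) 0.02218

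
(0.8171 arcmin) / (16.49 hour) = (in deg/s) 2.294e-07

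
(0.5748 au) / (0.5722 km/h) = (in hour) 1.503e+08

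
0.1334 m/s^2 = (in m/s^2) 0.1334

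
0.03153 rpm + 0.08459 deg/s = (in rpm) 0.04563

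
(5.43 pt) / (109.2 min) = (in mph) 6.54e-07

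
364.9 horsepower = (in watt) 2.721e+05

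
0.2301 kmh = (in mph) 0.143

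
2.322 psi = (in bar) 0.1601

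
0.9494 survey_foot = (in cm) 28.94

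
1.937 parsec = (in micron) 5.977e+22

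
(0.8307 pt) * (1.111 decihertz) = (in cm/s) 0.003256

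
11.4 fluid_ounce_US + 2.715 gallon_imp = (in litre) 12.68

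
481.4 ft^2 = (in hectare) 0.004472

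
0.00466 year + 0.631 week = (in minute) 8810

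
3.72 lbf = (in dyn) 1.655e+06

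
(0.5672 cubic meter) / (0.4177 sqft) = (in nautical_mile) 0.007892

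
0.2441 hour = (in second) 878.8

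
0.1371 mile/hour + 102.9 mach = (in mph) 7.838e+04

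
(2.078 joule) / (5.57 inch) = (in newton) 14.69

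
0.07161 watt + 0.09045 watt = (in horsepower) 0.0002173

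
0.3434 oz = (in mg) 9735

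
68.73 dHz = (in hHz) 0.06873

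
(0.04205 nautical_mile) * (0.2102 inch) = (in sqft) 4.476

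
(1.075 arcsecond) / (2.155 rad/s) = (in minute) 4.031e-08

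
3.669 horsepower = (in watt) 2736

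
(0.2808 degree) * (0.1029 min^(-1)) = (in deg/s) 0.0004816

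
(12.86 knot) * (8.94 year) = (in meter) 1.865e+09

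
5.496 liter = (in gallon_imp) 1.209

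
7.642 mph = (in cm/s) 341.6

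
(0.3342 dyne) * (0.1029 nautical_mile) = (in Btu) 6.037e-07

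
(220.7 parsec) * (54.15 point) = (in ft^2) 1.4e+18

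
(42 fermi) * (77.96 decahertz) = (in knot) 6.365e-11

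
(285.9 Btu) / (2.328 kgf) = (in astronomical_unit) 8.832e-08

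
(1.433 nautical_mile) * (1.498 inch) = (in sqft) 1087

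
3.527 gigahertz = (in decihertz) 3.527e+10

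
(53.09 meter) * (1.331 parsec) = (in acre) 5.388e+14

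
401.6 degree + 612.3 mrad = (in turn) 1.213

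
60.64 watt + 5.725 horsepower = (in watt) 4330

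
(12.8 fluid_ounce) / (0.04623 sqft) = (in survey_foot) 0.2892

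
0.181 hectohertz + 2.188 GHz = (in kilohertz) 2.188e+06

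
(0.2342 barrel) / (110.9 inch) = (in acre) 3.266e-06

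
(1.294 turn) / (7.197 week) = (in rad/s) 1.868e-06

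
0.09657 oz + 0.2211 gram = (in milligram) 2959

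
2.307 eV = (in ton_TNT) 8.834e-29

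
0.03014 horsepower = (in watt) 22.48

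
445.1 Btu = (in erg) 4.696e+12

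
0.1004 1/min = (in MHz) 1.673e-09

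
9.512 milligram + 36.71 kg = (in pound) 80.93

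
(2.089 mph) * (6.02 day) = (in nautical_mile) 262.3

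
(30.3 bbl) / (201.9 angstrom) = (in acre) 5.896e+04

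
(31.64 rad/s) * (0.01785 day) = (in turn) 7766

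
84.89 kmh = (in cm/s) 2358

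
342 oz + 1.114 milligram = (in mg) 9.696e+06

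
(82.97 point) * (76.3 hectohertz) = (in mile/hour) 499.6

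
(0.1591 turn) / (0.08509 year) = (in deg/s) 2.134e-05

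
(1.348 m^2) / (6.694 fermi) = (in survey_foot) 6.607e+14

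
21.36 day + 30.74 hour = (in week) 3.234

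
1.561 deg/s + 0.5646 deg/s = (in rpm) 0.3543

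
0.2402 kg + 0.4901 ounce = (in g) 254.1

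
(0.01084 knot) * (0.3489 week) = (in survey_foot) 3861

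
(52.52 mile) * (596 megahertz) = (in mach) 1.479e+11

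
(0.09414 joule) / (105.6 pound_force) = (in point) 0.5681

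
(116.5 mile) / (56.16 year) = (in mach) 3.109e-07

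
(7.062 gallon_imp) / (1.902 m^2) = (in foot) 0.05538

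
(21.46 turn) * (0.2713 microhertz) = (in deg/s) 0.002096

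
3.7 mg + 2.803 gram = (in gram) 2.807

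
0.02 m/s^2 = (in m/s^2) 0.02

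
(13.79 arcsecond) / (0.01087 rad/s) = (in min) 0.0001025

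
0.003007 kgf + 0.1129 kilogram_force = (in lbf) 0.2555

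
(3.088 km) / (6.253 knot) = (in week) 0.001587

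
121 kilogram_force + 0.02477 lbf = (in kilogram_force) 121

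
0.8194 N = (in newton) 0.8194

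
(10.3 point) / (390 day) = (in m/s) 1.078e-10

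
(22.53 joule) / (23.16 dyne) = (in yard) 1.064e+05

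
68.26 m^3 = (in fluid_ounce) 2.308e+06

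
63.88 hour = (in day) 2.662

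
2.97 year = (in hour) 2.602e+04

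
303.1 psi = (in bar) 20.9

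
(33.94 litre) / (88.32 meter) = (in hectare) 3.843e-08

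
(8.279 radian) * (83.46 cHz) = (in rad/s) 6.91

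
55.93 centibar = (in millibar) 559.3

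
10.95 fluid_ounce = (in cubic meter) 0.0003238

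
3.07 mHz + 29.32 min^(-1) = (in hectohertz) 0.004917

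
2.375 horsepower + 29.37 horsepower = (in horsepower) 31.74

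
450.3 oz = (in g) 1.277e+04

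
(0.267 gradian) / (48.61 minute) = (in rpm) 1.373e-05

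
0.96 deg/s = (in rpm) 0.16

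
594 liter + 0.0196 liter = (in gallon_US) 156.9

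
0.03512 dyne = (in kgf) 3.581e-08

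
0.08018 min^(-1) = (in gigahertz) 1.336e-12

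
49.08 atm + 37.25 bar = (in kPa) 8698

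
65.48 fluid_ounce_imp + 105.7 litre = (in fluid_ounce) 3637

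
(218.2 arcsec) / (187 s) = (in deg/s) 0.0003241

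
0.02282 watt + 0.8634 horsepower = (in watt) 643.9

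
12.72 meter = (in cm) 1272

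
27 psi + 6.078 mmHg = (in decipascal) 1.87e+06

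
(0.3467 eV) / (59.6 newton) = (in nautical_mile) 5.032e-25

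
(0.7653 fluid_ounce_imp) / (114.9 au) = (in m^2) 1.265e-18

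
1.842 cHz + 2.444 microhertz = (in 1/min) 1.105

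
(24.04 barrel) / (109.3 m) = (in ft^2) 0.3764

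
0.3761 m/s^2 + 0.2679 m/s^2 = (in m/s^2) 0.644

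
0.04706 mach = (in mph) 35.84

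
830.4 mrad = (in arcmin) 2855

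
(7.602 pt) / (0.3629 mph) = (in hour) 4.592e-06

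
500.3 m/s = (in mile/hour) 1119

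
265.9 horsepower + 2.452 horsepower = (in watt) 2.001e+05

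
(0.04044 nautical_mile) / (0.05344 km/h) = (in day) 0.05839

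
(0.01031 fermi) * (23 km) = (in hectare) 2.371e-17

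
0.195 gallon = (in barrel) 0.004643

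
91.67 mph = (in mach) 0.1204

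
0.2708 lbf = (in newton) 1.205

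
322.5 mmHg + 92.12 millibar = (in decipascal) 5.221e+05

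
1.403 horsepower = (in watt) 1046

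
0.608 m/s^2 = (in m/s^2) 0.608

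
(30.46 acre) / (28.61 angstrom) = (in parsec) 0.001396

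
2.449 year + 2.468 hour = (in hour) 2.146e+04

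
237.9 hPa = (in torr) 178.4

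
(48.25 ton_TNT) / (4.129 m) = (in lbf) 1.099e+10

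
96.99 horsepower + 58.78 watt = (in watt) 7.238e+04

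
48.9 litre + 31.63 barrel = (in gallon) 1341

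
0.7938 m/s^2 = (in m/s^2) 0.7938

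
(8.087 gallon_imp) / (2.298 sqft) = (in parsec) 5.581e-18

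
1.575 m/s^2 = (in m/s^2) 1.575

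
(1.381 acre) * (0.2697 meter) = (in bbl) 9480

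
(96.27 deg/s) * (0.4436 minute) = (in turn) 7.118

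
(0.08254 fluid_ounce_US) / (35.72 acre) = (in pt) 4.787e-08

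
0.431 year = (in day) 157.3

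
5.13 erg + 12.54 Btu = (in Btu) 12.54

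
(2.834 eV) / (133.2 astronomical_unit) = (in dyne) 2.279e-27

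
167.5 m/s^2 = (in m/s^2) 167.5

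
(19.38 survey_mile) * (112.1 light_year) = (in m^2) 3.308e+22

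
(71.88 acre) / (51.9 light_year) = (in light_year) 6.262e-29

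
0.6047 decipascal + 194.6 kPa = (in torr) 1460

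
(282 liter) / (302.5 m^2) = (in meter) 0.0009322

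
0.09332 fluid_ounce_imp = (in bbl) 1.668e-05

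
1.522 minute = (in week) 0.000151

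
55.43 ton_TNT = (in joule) 2.319e+11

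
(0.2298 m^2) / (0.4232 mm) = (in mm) 5.43e+05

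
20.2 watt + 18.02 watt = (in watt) 38.22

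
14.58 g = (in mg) 1.458e+04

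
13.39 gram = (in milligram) 1.339e+04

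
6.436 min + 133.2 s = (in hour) 0.1443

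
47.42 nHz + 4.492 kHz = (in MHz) 0.004492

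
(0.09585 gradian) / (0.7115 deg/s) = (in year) 3.845e-09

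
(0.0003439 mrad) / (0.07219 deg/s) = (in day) 3.159e-09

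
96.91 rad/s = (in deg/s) 5553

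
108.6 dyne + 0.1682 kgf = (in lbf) 0.3711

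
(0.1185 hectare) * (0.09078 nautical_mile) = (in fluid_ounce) 6.737e+09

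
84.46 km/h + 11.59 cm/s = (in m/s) 23.58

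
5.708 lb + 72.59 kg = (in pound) 165.7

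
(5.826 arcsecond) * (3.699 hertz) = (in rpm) 0.0009977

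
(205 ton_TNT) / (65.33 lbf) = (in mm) 2.952e+12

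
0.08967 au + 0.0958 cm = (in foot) 4.401e+10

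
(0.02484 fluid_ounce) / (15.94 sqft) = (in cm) 4.961e-05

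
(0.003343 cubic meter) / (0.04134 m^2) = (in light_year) 8.548e-18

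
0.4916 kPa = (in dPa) 4916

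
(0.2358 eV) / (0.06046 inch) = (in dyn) 2.46e-12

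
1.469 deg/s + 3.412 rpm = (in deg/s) 21.94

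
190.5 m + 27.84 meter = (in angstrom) 2.183e+12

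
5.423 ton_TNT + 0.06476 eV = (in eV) 1.416e+29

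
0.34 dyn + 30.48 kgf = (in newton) 298.9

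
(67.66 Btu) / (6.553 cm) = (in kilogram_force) 1.111e+05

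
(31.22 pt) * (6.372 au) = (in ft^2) 1.13e+11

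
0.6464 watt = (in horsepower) 0.0008668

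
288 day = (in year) 0.789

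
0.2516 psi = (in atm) 0.01712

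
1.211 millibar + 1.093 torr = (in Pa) 266.8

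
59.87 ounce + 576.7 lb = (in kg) 263.3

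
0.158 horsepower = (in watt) 117.8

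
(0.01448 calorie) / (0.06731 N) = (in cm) 90.01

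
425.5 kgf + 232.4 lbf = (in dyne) 5.206e+08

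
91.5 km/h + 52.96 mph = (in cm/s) 4909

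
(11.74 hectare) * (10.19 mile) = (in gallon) 5.086e+11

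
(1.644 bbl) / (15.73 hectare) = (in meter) 1.662e-06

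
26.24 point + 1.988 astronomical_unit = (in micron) 2.974e+17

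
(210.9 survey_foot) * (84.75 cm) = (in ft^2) 586.4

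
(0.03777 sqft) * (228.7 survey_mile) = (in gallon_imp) 2.841e+05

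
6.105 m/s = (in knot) 11.87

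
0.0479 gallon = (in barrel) 0.00114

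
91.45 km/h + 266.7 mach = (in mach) 266.8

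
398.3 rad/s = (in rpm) 3803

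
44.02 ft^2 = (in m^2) 4.09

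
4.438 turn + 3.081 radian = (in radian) 30.97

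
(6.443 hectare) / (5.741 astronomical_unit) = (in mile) 4.662e-11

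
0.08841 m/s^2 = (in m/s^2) 0.08841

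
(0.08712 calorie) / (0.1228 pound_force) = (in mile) 0.0004146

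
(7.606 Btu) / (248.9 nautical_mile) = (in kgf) 0.001775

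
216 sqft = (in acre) 0.004959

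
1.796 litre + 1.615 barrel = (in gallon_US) 68.3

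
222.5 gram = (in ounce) 7.848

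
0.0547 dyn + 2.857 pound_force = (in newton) 12.71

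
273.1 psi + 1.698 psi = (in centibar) 1895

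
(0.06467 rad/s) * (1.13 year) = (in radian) 2.305e+06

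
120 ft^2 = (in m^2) 11.15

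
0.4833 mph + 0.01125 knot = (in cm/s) 22.18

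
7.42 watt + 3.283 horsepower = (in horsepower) 3.293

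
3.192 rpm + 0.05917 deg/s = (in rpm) 3.202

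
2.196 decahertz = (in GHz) 2.196e-08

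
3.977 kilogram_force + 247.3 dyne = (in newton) 39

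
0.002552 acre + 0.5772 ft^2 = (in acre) 0.002565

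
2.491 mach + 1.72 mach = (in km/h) 5162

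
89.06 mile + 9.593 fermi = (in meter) 1.433e+05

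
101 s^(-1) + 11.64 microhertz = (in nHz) 1.01e+11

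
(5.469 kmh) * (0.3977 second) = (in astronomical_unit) 4.039e-12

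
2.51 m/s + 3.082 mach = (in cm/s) 1.052e+05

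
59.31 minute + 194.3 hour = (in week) 1.162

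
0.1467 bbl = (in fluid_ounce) 788.7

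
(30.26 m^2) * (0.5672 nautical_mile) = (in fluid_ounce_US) 1.075e+09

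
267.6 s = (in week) 0.0004425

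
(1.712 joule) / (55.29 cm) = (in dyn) 3.096e+05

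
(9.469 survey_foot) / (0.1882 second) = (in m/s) 15.34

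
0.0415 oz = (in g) 1.177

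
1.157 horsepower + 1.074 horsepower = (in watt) 1664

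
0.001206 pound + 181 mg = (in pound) 0.001605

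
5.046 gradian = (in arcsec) 1.635e+04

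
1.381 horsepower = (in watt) 1030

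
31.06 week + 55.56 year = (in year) 56.16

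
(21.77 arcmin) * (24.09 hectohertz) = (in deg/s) 874.1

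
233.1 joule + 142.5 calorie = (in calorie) 198.2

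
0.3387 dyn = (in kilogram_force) 3.454e-07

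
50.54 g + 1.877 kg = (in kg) 1.928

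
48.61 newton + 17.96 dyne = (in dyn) 4.861e+06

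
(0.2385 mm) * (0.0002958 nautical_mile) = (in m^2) 0.0001307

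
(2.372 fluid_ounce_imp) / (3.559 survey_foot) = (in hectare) 6.213e-09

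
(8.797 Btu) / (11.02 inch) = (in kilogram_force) 3381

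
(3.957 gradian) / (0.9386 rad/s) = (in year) 2.1e-09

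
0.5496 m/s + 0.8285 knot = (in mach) 0.002866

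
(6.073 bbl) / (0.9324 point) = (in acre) 0.7253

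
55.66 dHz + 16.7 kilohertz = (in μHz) 1.671e+10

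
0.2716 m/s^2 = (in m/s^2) 0.2716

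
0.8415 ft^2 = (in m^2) 0.07818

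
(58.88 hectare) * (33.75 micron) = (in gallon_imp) 4371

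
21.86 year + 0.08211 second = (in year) 21.86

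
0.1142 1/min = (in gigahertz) 1.903e-12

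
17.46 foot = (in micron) 5.322e+06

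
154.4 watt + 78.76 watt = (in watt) 233.2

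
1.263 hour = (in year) 0.0001442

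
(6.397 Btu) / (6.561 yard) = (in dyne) 1.125e+08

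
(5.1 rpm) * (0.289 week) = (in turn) 1.486e+04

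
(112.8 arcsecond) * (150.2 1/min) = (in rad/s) 0.001369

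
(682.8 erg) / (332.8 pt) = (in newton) 0.0005816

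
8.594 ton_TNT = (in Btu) 3.408e+07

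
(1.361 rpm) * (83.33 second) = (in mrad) 1.188e+04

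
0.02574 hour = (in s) 92.66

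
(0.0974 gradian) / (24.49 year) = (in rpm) 1.892e-11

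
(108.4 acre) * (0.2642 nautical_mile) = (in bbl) 1.35e+09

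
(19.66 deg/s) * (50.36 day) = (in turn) 2.376e+05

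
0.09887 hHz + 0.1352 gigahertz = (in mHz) 1.352e+11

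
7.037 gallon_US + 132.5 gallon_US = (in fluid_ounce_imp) 1.859e+04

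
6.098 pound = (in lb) 6.098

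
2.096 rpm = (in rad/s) 0.2195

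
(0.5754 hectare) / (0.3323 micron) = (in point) 4.908e+13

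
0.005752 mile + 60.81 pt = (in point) 2.63e+04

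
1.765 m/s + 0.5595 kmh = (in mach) 0.00564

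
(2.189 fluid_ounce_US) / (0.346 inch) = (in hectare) 7.366e-07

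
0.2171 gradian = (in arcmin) 11.72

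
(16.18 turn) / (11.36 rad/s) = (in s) 8.949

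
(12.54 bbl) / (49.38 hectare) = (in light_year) 4.268e-22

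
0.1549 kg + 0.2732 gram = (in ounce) 5.474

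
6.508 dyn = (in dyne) 6.508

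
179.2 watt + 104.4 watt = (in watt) 283.6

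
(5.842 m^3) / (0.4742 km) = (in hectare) 1.232e-06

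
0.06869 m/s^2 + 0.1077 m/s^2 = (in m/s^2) 0.1764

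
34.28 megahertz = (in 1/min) 2.057e+09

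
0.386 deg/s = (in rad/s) 0.006737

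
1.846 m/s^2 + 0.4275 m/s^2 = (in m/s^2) 2.274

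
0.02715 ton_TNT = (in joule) 1.136e+08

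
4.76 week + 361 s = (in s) 2.879e+06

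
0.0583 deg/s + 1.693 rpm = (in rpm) 1.703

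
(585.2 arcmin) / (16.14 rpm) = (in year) 3.194e-09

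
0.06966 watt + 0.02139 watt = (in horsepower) 0.0001221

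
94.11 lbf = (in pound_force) 94.11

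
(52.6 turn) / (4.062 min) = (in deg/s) 77.7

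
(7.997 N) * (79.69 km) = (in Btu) 604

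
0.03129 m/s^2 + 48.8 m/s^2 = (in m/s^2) 48.83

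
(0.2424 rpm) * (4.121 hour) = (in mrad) 3.766e+05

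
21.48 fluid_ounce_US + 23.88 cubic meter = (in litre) 2.388e+04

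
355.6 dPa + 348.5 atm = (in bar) 353.1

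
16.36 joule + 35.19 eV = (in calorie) 3.91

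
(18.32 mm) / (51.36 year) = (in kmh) 4.072e-11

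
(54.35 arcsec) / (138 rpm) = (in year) 5.782e-13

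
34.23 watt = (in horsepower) 0.0459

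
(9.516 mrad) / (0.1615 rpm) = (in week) 9.303e-07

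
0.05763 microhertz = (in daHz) 5.763e-09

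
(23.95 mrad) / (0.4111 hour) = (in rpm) 0.0001545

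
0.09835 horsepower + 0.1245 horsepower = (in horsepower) 0.2229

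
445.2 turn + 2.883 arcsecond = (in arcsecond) 5.77e+08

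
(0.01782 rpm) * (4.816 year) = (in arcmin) 9.743e+08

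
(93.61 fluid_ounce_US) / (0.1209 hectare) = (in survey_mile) 1.423e-09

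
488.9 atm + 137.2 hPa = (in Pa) 4.955e+07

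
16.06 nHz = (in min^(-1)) 9.636e-07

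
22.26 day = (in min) 3.205e+04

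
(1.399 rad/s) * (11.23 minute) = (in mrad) 9.426e+05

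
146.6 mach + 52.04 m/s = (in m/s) 4.997e+04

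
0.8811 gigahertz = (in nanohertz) 8.811e+17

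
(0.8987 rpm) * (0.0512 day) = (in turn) 66.26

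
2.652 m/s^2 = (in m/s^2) 2.652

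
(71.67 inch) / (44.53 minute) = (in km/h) 0.002453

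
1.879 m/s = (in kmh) 6.764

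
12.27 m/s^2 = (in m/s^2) 12.27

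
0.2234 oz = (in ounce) 0.2234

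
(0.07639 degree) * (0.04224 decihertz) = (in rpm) 5.378e-05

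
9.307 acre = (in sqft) 4.054e+05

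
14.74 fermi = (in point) 4.178e-11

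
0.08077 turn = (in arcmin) 1745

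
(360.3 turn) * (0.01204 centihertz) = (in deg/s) 15.62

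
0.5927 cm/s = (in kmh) 0.02134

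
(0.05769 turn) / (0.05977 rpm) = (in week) 9.575e-05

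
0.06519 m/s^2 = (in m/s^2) 0.06519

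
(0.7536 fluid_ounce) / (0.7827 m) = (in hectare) 2.847e-09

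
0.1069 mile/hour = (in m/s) 0.04779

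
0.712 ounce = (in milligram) 2.018e+04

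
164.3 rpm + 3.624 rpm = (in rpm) 167.9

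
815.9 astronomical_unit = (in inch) 4.805e+15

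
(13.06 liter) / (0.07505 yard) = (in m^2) 0.1903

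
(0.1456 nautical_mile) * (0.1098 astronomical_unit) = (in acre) 1.094e+09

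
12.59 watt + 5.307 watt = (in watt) 17.9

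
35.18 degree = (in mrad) 614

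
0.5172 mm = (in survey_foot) 0.001697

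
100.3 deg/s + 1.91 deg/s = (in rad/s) 1.784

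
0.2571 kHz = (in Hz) 257.1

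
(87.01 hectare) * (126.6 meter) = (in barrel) 6.929e+08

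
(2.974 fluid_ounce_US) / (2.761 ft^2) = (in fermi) 3.429e+11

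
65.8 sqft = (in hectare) 0.0006113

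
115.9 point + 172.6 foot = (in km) 0.05265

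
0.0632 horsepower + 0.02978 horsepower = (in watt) 69.34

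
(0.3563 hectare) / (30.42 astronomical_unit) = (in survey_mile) 4.865e-13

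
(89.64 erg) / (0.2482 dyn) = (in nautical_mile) 0.00195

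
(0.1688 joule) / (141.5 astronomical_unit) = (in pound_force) 1.793e-15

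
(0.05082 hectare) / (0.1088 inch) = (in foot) 6.033e+05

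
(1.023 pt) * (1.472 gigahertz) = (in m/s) 5.312e+05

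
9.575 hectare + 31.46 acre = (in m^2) 2.231e+05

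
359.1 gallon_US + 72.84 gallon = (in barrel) 10.28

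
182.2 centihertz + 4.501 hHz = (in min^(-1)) 2.712e+04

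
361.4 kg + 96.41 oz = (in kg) 364.1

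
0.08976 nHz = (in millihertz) 8.976e-08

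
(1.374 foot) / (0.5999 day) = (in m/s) 8.08e-06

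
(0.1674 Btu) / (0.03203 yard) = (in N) 6030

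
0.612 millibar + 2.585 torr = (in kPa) 0.4058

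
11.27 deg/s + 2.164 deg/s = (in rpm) 2.239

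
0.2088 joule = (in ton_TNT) 4.99e-11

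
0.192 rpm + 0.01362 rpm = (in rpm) 0.2056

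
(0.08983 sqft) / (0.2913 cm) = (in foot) 9.399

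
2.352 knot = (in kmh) 4.356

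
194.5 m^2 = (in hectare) 0.01945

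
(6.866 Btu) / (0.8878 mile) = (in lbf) 1.14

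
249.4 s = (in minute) 4.157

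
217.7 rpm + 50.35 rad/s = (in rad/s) 73.15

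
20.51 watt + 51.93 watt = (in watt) 72.44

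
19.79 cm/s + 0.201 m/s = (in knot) 0.7754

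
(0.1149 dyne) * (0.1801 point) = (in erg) 0.00073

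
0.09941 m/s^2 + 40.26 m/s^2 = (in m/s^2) 40.36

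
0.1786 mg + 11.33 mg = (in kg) 1.151e-05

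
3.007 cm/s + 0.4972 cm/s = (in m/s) 0.03504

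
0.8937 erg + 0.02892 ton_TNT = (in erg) 1.21e+15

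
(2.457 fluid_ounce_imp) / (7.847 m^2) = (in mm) 0.008897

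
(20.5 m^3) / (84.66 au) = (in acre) 4e-16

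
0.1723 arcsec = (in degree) 4.786e-05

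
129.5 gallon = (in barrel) 3.083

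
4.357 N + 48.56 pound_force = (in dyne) 2.204e+07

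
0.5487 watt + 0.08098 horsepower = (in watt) 60.94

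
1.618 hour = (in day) 0.06742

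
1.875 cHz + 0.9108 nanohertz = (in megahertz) 1.875e-08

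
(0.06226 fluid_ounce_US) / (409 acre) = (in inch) 4.38e-11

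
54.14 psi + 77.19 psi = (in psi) 131.3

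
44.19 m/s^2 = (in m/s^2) 44.19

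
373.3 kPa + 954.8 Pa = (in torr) 2807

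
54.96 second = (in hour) 0.01527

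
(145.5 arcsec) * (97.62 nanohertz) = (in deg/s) 3.945e-09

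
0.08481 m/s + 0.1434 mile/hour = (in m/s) 0.1489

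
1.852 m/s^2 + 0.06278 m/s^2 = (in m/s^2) 1.915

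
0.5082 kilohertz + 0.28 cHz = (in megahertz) 0.0005082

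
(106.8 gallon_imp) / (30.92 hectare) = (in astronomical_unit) 1.05e-17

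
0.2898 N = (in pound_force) 0.06515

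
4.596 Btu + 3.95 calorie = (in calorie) 1163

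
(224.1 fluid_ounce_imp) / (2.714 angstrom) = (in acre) 5797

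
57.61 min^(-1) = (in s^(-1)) 0.9602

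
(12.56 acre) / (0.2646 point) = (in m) 5.445e+08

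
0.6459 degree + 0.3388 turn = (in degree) 122.6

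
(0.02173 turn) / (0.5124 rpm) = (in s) 2.544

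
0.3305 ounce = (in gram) 9.37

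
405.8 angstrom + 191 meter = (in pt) 5.414e+05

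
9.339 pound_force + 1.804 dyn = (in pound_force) 9.339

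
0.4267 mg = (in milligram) 0.4267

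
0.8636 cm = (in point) 24.48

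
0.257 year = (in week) 13.4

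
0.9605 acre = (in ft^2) 4.184e+04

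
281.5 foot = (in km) 0.0858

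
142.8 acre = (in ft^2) 6.22e+06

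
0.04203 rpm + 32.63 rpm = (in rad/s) 3.421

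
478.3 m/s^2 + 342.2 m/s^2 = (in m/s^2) 820.5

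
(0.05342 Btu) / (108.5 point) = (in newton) 1472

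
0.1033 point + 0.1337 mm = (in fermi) 1.701e+11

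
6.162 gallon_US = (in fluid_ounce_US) 788.7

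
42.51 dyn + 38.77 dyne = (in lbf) 0.0001827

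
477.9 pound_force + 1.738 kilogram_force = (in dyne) 2.143e+08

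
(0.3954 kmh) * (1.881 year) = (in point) 1.847e+10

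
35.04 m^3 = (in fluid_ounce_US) 1.185e+06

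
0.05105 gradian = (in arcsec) 165.4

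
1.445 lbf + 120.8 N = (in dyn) 1.272e+07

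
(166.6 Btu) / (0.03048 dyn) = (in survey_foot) 1.892e+12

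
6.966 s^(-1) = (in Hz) 6.966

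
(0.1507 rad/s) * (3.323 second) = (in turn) 0.0797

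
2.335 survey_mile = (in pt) 1.065e+07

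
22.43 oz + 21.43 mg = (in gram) 635.9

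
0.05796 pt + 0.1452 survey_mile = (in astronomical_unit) 1.562e-09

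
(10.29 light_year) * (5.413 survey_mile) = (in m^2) 8.481e+20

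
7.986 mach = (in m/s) 2719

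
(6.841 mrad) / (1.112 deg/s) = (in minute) 0.005875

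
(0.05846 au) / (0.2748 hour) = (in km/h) 3.182e+07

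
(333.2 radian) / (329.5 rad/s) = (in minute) 0.01685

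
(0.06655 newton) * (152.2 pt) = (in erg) 3.573e+04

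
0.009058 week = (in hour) 1.522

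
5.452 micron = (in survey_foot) 1.789e-05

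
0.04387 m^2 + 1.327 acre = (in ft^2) 5.78e+04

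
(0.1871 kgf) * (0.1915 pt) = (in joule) 0.000124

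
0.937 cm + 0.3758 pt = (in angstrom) 9.503e+07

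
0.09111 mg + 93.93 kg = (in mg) 9.393e+07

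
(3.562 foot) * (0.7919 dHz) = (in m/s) 0.08598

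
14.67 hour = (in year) 0.001675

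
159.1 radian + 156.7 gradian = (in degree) 9257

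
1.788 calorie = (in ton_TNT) 1.788e-09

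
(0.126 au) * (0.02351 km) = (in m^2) 4.431e+11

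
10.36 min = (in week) 0.001028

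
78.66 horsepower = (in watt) 5.866e+04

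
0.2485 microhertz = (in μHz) 0.2485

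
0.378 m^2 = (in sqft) 4.069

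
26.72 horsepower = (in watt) 1.993e+04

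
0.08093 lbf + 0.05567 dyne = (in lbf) 0.08093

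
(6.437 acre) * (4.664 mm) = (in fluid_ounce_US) 4.108e+06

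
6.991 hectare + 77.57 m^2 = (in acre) 17.29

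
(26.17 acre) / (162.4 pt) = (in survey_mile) 1149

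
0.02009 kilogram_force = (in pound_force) 0.04429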